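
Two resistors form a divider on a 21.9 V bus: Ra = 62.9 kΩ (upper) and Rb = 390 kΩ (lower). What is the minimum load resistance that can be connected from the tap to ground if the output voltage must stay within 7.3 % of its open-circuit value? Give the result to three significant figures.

R_L(min) ≈ 688 kΩ

Output resistance R_th = Ra‖Rb = (62.9 × 390)/452.9 = 54.16 kΩ.
The fractional drop is R_th/(R_th + R_L); requiring this ≤ 0.0730 gives R_L ≥ R_th(1/0.0730 − 1) = 54.16 × 12.70 = 688 kΩ.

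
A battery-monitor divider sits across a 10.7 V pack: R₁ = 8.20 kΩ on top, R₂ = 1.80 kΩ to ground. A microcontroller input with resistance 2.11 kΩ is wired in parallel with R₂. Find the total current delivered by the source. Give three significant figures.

I ≈ 1.17 mA

R₂‖R_L = 0.9714 kΩ, so the source sees R₁ + R₂‖R_L = 9.171 kΩ.
I = 10.7 V / 9.171 kΩ = 1.17 mA.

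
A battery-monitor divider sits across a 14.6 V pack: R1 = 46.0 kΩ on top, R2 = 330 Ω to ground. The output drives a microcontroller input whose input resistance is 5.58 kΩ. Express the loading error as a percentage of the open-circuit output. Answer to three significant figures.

The divider's output (Thévenin) resistance is R1‖R2 = 327.6 Ω.
Fractional drop under load = R_th/(R_th + R_L) = 327.6 / (327.6 + 5580) = 0.05546.
So the output falls by 5.55 %.

5.55 %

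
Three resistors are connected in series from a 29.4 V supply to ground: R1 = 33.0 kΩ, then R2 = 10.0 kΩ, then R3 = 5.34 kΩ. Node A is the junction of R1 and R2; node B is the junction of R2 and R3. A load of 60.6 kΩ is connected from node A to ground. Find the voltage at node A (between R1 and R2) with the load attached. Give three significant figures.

Below node A the series string R2+R3 = 15.34 kΩ sits in parallel with the 60.6 kΩ load: 12.24 kΩ.
V_A = 29.4 × 12.24/(33.0 + 12.24) = 7.95 V.

V ≈ 7.95 V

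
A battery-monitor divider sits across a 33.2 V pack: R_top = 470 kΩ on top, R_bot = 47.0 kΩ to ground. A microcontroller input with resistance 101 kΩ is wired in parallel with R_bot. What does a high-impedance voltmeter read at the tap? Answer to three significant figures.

The load sits in parallel with R_bot: R_bot‖R_L = (47.0 × 101) / (47.0 + 101) = 32.07 kΩ.
V_out = 33.2 × 32.07 / (470 + 32.07) = 33.2 × 32.07/502.1 = 2.12 V.
(Unloaded it would have been 3.02 V.)

V_out ≈ 2.12 V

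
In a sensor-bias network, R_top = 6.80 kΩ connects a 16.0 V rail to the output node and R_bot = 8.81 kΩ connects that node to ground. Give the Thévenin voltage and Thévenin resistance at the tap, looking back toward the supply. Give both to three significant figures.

V_th is the open-circuit tap voltage: 16.0 × 8.81/(6.80 + 8.81) = 9.03 V.
With the supply zeroed, R_top and R_bot appear in parallel from the tap: R_th = R_top‖R_bot = (6.80 × 8.81)/15.61 = 3.84 kΩ.

V_th = 9.03 V, R_th = 3.84 kΩ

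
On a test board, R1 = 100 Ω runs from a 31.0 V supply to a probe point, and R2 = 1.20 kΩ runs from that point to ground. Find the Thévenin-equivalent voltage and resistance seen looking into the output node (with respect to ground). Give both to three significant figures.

V_th is the open-circuit tap voltage: 31.0 × 1200/(100 + 1200) = 28.6 V.
With the supply zeroed, R1 and R2 appear in parallel from the tap: R_th = R1‖R2 = (100 × 1200)/1300 = 92.3 Ω.

V_th = 28.6 V, R_th = 92.3 Ω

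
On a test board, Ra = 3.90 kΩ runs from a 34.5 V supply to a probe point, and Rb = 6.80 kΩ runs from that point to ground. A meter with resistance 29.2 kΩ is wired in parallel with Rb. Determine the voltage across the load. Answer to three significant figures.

The load sits in parallel with Rb: Rb‖R_L = (6.80 × 29.2) / (6.80 + 29.2) = 5.516 kΩ.
V_out = 34.5 × 5.516 / (3.90 + 5.516) = 34.5 × 5.516/9.416 = 20.2 V.

V_out ≈ 20.2 V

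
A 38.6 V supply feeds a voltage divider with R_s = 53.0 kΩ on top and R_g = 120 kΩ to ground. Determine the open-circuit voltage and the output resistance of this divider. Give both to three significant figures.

V_th = 26.8 V, R_th = 36.8 kΩ

V_th is the open-circuit tap voltage: 38.6 × 120/(53.0 + 120) = 26.8 V.
With the supply zeroed, R_s and R_g appear in parallel from the tap: R_th = R_s‖R_g = (53.0 × 120)/173.0 = 36.8 kΩ.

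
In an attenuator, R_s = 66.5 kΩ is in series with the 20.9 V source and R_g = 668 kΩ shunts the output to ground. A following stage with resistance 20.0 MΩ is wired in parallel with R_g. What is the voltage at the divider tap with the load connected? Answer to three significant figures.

V_out ≈ 19.0 V

The load sits in parallel with R_g: R_g‖R_L = (668 × 20000) / (668 + 20000) = 646.4 kΩ.
V_out = 20.9 × 646.4 / (66.5 + 646.4) = 20.9 × 646.4/712.9 = 19.0 V.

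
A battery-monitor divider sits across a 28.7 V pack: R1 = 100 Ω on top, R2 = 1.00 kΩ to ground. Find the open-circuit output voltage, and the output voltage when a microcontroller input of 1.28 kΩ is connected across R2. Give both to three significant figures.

Unloaded: 26.1 V; loaded: 24.4 V

Open-circuit: V = 28.7 × 1000/(100 + 1000) = 26.1 V.
With the load, R2 becomes R2‖R_L = 561.4 Ω, so V = 28.7 × 561.4/661.4 = 24.4 V.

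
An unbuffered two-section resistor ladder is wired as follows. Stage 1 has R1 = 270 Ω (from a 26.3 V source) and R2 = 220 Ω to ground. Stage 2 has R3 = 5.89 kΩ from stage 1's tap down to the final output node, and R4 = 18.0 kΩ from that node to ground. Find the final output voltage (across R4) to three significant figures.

V_out ≈ 8.85 V

Stage 2 presents R3+R4 = 23890 Ω as a load on stage 1's tap.
Stage 1's lower leg becomes R2‖(R3+R4) = 218.0 Ω, so V_mid = 26.3 × 218.0/488.0 = 11.75 V.
Stage 2 is itself unloaded: V_out = V_mid × R4/(R3+R4) = 11.75 × 18000/23890 = 8.85 V.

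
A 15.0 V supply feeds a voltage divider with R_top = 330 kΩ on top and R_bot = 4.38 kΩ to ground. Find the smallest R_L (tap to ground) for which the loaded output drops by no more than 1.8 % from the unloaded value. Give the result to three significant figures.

R_L(min) ≈ 236 kΩ

Output resistance R_th = R_top‖R_bot = (330 × 4.38)/334.4 = 4.323 kΩ.
The fractional drop is R_th/(R_th + R_L); requiring this ≤ 0.0180 gives R_L ≥ R_th(1/0.0180 − 1) = 4.323 × 54.56 = 236 kΩ.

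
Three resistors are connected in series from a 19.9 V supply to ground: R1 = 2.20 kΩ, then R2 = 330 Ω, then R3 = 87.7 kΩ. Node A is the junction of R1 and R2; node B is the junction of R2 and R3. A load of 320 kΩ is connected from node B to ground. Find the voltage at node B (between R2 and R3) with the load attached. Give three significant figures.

At node B, R3 is in parallel with the load: R3‖R_L = 68830 Ω.
Below node A the resistance is R2 + (R3‖R_L) = 69160 Ω, so V_A = 19.9 × 69160/71360 = 19.29 V.
Then V_B = V_A × (R3‖R_L)/(R2 + R3‖R_L) = 19.29 × 68830/69160 = 19.2 V.

V ≈ 19.2 V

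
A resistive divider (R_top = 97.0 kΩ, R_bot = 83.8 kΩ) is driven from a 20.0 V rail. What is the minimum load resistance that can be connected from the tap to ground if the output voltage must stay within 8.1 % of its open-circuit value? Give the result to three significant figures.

R_L(min) ≈ 510 kΩ

Output resistance R_th = R_top‖R_bot = (97.0 × 83.8)/180.8 = 44.96 kΩ.
The fractional drop is R_th/(R_th + R_L); requiring this ≤ 0.0810 gives R_L ≥ R_th(1/0.0810 − 1) = 44.96 × 11.35 = 510 kΩ.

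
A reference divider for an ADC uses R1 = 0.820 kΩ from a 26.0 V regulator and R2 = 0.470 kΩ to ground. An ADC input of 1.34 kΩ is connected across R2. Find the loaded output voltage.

V_out ≈ 7.75 V

The load sits in parallel with R2: R2‖R_L = (470 × 1340) / (470 + 1340) = 348.0 Ω.
V_out = 26.0 × 348.0 / (820 + 348.0) = 26.0 × 348.0/1168 = 7.75 V.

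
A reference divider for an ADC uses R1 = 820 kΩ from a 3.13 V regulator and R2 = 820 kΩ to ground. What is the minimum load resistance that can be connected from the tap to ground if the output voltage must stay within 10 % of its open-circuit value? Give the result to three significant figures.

R_L(min) ≈ 3.69 MΩ

Output resistance R_th = R1‖R2 = (820 × 820)/1640 = 410.0 kΩ.
The fractional drop is R_th/(R_th + R_L); requiring this ≤ 0.100 gives R_L ≥ R_th(1/0.100 − 1) = 410.0 × 9.000 = 3.69 MΩ.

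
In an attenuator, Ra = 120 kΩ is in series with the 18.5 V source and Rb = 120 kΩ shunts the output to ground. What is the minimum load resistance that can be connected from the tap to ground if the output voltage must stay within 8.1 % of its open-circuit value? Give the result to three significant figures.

Output resistance R_th = Ra‖Rb = (120 × 120)/240.0 = 60.00 kΩ.
The fractional drop is R_th/(R_th + R_L); requiring this ≤ 0.0810 gives R_L ≥ R_th(1/0.0810 − 1) = 60.00 × 11.35 = 681 kΩ.

R_L(min) ≈ 681 kΩ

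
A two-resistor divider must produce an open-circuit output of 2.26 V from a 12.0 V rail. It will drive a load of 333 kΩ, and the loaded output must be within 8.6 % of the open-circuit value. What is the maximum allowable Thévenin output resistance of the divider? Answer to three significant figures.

R_th ≤ 31.3 kΩ

Loading drop = R_th/(R_th + R_L) ≤ 0.0860, so R_th ≤ R_L · ε/(1−ε) = 333 kΩ × 0.0860/0.9140 = 31.3 kΩ.
(Any R1, R2 with R2/(R1+R2) = 0.188 and R1‖R2 ≤ 31.3 kΩ will meet the spec.)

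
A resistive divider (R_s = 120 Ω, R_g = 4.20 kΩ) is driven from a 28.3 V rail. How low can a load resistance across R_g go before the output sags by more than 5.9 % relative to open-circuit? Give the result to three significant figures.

R_L(min) ≈ 1.86 kΩ

Output resistance R_th = R_s‖R_g = (120 × 4200)/4320 = 116.7 Ω.
The fractional drop is R_th/(R_th + R_L); requiring this ≤ 0.0590 gives R_L ≥ R_th(1/0.0590 − 1) = 116.7 × 15.95 = 1.86 kΩ.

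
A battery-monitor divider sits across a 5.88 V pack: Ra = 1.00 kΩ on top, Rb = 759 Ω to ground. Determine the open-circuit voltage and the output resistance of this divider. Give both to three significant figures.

V_th is the open-circuit tap voltage: 5.88 × 759/(1000 + 759) = 2.54 V.
With the supply zeroed, Ra and Rb appear in parallel from the tap: R_th = Ra‖Rb = (1000 × 759)/1759 = 431 Ω.

V_th = 2.54 V, R_th = 431 Ω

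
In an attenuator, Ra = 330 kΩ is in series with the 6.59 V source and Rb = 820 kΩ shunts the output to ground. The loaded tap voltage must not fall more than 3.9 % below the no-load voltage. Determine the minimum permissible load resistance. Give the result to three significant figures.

R_L(min) ≈ 5.80 MΩ

Output resistance R_th = Ra‖Rb = (330 × 820)/1150 = 235.3 kΩ.
The fractional drop is R_th/(R_th + R_L); requiring this ≤ 0.0390 gives R_L ≥ R_th(1/0.0390 − 1) = 235.3 × 24.64 = 5.80 MΩ.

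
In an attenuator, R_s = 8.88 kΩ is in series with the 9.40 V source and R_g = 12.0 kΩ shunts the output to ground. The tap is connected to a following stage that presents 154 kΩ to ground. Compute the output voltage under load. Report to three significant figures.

The load sits in parallel with R_g: R_g‖R_L = (12.0 × 154) / (12.0 + 154) = 11.13 kΩ.
V_out = 9.40 × 11.13 / (8.88 + 11.13) = 9.40 × 11.13/20.01 = 5.23 V.
(Unloaded it would have been 5.40 V.)

V_out ≈ 5.23 V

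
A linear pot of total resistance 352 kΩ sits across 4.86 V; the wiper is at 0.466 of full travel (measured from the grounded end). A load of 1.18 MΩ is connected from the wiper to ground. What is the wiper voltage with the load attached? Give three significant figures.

The wiper splits the pot into (1−α)R = 188.0 kΩ above and αR = 164.0 kΩ below.
Lower section ‖ load = 144.0 kΩ.
V_wiper = 4.86 × 144.0/(188.0 + 144.0) = 2.11 V.

V ≈ 2.11 V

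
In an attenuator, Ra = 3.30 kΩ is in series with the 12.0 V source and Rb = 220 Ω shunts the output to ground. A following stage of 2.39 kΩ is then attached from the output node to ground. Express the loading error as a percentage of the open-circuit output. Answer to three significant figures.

The divider's output (Thévenin) resistance is Ra‖Rb = 206.2 Ω.
Fractional drop under load = R_th/(R_th + R_L) = 206.2 / (206.2 + 2390) = 0.07944.
So the output falls by 7.94 %.

7.94 %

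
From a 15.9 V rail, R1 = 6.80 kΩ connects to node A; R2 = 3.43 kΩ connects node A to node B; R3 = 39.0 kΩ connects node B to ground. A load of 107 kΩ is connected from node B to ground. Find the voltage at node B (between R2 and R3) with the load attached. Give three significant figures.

V ≈ 11.7 V

At node B, R3 is in parallel with the load: R3‖R_L = 28.58 kΩ.
Below node A the resistance is R2 + (R3‖R_L) = 32.01 kΩ, so V_A = 15.9 × 32.01/38.81 = 13.11 V.
Then V_B = V_A × (R3‖R_L)/(R2 + R3‖R_L) = 13.11 × 28.58/32.01 = 11.7 V.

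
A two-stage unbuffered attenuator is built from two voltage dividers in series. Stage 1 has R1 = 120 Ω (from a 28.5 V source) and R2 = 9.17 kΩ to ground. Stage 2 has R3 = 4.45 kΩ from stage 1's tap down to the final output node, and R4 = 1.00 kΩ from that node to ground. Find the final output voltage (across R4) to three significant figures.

V_out ≈ 5.05 V

Stage 2 presents R3+R4 = 5450 Ω as a load on stage 1's tap.
Stage 1's lower leg becomes R2‖(R3+R4) = 3418 Ω, so V_mid = 28.5 × 3418/3538 = 27.53 V.
Stage 2 is itself unloaded: V_out = V_mid × R4/(R3+R4) = 27.53 × 1000/5450 = 5.05 V.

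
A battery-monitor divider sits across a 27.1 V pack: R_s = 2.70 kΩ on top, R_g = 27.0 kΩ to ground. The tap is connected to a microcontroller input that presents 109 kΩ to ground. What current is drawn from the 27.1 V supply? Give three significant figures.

I ≈ 1.11 mA

R_g‖R_L = 21.64 kΩ, so the source sees R_s + R_g‖R_L = 24.34 kΩ.
I = 27.1 V / 24.34 kΩ = 1.11 mA.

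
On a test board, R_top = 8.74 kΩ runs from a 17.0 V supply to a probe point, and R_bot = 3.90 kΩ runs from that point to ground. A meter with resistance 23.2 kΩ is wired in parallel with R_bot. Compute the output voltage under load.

V_out ≈ 4.70 V

The load sits in parallel with R_bot: R_bot‖R_L = (3.90 × 23.2) / (3.90 + 23.2) = 3.339 kΩ.
V_out = 17.0 × 3.339 / (8.74 + 3.339) = 17.0 × 3.339/12.08 = 4.70 V.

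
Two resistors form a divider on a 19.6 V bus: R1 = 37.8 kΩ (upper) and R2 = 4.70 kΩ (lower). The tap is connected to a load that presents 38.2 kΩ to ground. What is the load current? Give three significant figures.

R2‖R_L = 4.185 kΩ; V_out = 19.6 × 4.185/41.99 = 1.954 V.
I_L = V_out / R_L = 1.954 / 38.2 kΩ = 0.0511 mA.

I_L ≈ 0.0511 mA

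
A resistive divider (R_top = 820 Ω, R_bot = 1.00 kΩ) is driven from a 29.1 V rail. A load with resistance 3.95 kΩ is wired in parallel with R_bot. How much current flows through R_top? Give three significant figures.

I ≈ 18.0 mA

R_bot‖R_L = 798.0 Ω, so the source sees R_top + R_bot‖R_L = 1618 Ω.
I = 29.1 V / 1618 Ω = 18.0 mA.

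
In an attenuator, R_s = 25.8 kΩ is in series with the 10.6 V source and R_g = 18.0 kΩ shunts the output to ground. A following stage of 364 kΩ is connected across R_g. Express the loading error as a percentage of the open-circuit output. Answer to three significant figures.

2.83 %

The divider's output (Thévenin) resistance is R_s‖R_g = 10.60 kΩ.
Fractional drop under load = R_th/(R_th + R_L) = 10.60 / (10.60 + 364) = 0.02830.
So the output falls by 2.83 %.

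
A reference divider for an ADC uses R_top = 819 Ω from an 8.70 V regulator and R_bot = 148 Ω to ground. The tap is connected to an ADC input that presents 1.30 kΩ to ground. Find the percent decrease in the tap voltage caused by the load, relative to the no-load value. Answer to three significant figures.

8.79 %

The divider's output (Thévenin) resistance is R_top‖R_bot = 125.3 Ω.
Fractional drop under load = R_th/(R_th + R_L) = 125.3 / (125.3 + 1300) = 0.08794.
So the output falls by 8.79 %.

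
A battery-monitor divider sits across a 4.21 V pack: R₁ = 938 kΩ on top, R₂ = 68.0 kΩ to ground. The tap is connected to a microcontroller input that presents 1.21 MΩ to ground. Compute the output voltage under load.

The load sits in parallel with R₂: R₂‖R_L = (68.0 × 1210) / (68.0 + 1210) = 64.38 kΩ.
V_out = 4.21 × 64.38 / (938 + 64.38) = 4.21 × 64.38/1002 = 0.270 V.
(Unloaded it would have been 0.285 V.)

V_out ≈ 0.270 V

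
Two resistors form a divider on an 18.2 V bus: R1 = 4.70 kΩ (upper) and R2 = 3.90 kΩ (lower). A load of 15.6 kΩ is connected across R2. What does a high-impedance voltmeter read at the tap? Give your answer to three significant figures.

V_out ≈ 7.26 V

The load sits in parallel with R2: R2‖R_L = (3.90 × 15.6) / (3.90 + 15.6) = 3.120 kΩ.
V_out = 18.2 × 3.120 / (4.70 + 3.120) = 18.2 × 3.120/7.820 = 7.26 V.
(Unloaded it would have been 8.25 V.)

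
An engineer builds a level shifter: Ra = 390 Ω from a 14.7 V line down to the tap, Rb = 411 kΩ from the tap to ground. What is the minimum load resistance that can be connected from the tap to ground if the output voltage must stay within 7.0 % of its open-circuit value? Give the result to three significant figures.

Output resistance R_th = Ra‖Rb = (390 × 411000)/411400 = 389.6 Ω.
The fractional drop is R_th/(R_th + R_L); requiring this ≤ 0.0700 gives R_L ≥ R_th(1/0.0700 − 1) = 389.6 × 13.29 = 5.18 kΩ.

R_L(min) ≈ 5.18 kΩ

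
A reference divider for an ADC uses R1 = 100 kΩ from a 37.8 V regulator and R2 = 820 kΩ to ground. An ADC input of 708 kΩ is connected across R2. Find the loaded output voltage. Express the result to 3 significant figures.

V_out ≈ 29.9 V

The load sits in parallel with R2: R2‖R_L = (820 × 708) / (820 + 708) = 379.9 kΩ.
V_out = 37.8 × 379.9 / (100 + 379.9) = 37.8 × 379.9/479.9 = 29.9 V.
(Unloaded it would have been 33.7 V.)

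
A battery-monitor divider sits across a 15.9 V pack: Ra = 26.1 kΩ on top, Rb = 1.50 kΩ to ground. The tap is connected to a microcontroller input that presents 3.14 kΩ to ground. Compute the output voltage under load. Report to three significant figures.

The load sits in parallel with Rb: Rb‖R_L = (1.50 × 3.14) / (1.50 + 3.14) = 1.015 kΩ.
V_out = 15.9 × 1.015 / (26.1 + 1.015) = 15.9 × 1.015/27.12 = 0.595 V.

V_out ≈ 0.595 V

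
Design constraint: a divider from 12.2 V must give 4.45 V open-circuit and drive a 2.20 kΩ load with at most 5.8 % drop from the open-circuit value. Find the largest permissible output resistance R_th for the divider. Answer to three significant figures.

R_th ≤ 135 Ω

Loading drop = R_th/(R_th + R_L) ≤ 0.0580, so R_th ≤ R_L · ε/(1−ε) = 2.20 kΩ × 0.0580/0.9420 = 135 Ω.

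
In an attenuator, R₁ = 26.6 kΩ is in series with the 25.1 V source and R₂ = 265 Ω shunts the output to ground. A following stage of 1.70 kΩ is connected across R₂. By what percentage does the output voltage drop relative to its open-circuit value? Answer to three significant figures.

The divider's output (Thévenin) resistance is R₁‖R₂ = 262.4 Ω.
Fractional drop under load = R_th/(R_th + R_L) = 262.4 / (262.4 + 1700) = 0.1337.
So the output falls by 13.4 %.

13.4 %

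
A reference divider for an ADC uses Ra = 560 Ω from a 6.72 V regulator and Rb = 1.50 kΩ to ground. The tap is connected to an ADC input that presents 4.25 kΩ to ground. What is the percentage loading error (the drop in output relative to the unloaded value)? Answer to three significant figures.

8.75 %

The divider's output (Thévenin) resistance is Ra‖Rb = 407.8 Ω.
Fractional drop under load = R_th/(R_th + R_L) = 407.8 / (407.8 + 4250) = 0.08755.
So the output falls by 8.75 %.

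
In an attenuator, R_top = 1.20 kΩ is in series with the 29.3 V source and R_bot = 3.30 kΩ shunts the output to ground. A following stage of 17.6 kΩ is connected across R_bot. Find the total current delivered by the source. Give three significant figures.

I ≈ 7.36 mA

R_bot‖R_L = 2.779 kΩ, so the source sees R_top + R_bot‖R_L = 3.979 kΩ.
I = 29.3 V / 3.979 kΩ = 7.36 mA.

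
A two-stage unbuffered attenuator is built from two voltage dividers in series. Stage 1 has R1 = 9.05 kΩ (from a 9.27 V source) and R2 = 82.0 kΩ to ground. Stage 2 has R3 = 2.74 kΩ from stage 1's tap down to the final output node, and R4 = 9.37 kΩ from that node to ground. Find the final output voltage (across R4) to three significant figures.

Stage 2 presents R3+R4 = 12.11 kΩ as a load on stage 1's tap.
Stage 1's lower leg becomes R2‖(R3+R4) = 10.55 kΩ, so V_mid = 9.27 × 10.55/19.60 = 4.990 V.
Stage 2 is itself unloaded: V_out = V_mid × R4/(R3+R4) = 4.990 × 9.37/12.11 = 3.86 V.

V_out ≈ 3.86 V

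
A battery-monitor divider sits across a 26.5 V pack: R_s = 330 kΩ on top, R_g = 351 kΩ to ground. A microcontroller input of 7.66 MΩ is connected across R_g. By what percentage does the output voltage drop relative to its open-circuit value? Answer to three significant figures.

2.17 %

The divider's output (Thévenin) resistance is R_s‖R_g = 170.1 kΩ.
Fractional drop under load = R_th/(R_th + R_L) = 170.1 / (170.1 + 7660) = 0.02172.
So the output falls by 2.17 %.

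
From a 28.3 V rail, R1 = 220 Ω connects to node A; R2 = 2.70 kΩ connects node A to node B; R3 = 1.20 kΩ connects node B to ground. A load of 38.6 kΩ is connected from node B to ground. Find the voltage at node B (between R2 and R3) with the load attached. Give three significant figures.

V ≈ 8.07 V

At node B, R3 is in parallel with the load: R3‖R_L = 1164 Ω.
Below node A the resistance is R2 + (R3‖R_L) = 3864 Ω, so V_A = 28.3 × 3864/4084 = 26.78 V.
Then V_B = V_A × (R3‖R_L)/(R2 + R3‖R_L) = 26.78 × 1164/3864 = 8.07 V.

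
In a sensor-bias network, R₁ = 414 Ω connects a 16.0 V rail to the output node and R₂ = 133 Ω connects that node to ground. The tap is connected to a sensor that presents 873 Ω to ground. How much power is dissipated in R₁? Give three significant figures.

Total resistance from the source is R₁ + (R₂‖R_L) = 529.4 Ω, so I = 16.0/529.4 Ω = 30.22 mA.
P = I²·R₁ = (30.22 mA)² × 414 Ω = 378 mW.

P ≈ 378 mW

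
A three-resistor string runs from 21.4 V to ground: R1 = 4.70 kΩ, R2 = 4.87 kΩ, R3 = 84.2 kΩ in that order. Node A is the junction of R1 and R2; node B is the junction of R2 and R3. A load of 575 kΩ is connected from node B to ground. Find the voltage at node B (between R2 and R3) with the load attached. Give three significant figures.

V ≈ 18.9 V

At node B, R3 is in parallel with the load: R3‖R_L = 73.45 kΩ.
Below node A the resistance is R2 + (R3‖R_L) = 78.32 kΩ, so V_A = 21.4 × 78.32/83.02 = 20.19 V.
Then V_B = V_A × (R3‖R_L)/(R2 + R3‖R_L) = 20.19 × 73.45/78.32 = 18.9 V.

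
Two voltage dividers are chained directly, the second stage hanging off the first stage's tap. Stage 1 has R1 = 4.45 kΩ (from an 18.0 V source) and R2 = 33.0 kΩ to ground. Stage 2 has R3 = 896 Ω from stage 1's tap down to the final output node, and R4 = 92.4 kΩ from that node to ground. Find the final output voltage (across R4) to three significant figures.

Stage 2 presents R3+R4 = 93300 Ω as a load on stage 1's tap.
Stage 1's lower leg becomes R2‖(R3+R4) = 24380 Ω, so V_mid = 18.0 × 24380/28830 = 15.22 V.
Stage 2 is itself unloaded: V_out = V_mid × R4/(R3+R4) = 15.22 × 92400/93300 = 15.1 V.

V_out ≈ 15.1 V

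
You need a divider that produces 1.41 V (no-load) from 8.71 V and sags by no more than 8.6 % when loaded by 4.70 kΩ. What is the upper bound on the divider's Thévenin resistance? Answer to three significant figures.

R_th ≤ 442 Ω

Loading drop = R_th/(R_th + R_L) ≤ 0.0860, so R_th ≤ R_L · ε/(1−ε) = 4.70 kΩ × 0.0860/0.9140 = 442 Ω.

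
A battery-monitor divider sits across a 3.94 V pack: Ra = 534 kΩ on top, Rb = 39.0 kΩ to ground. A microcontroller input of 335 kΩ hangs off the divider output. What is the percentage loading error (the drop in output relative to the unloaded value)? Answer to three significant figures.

Unloaded V = 3.94 × 39.0/573.0 = 0.26817 V.
Loaded: Rb‖R_L = 34.93 kΩ, giving V = 3.94 × 34.93/568.9 = 0.24192 V.
Drop = (0.26817 − 0.24192) / 0.26817 = 9.79 %.

9.79 %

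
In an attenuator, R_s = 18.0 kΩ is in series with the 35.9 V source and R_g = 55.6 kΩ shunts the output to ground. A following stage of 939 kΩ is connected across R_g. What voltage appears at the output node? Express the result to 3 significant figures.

The load sits in parallel with R_g: R_g‖R_L = (55.6 × 939) / (55.6 + 939) = 52.49 kΩ.
V_out = 35.9 × 52.49 / (18.0 + 52.49) = 35.9 × 52.49/70.49 = 26.7 V.

V_out ≈ 26.7 V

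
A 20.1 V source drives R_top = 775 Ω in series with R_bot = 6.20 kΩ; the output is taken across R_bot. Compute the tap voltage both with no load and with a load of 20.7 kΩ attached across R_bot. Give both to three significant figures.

Unloaded: 17.9 V; loaded: 17.3 V

Open-circuit: V = 20.1 × 6200/(775 + 6200) = 17.9 V.
With the load, R_bot becomes R_bot‖R_L = 4771 Ω, so V = 20.1 × 4771/5546 = 17.3 V.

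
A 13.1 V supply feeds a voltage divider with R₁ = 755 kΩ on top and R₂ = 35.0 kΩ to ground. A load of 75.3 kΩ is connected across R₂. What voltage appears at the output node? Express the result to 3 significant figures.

The load sits in parallel with R₂: R₂‖R_L = (35.0 × 75.3) / (35.0 + 75.3) = 23.89 kΩ.
V_out = 13.1 × 23.89 / (755 + 23.89) = 13.1 × 23.89/778.9 = 0.402 V.

V_out ≈ 0.402 V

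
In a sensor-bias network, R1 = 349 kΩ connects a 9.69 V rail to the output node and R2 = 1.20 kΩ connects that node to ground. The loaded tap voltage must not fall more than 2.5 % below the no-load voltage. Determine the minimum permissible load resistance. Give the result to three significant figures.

Output resistance R_th = R1‖R2 = (349 × 1.20)/350.2 = 1.196 kΩ.
The fractional drop is R_th/(R_th + R_L); requiring this ≤ 0.0250 gives R_L ≥ R_th(1/0.0250 − 1) = 1.196 × 39.00 = 46.6 kΩ.

R_L(min) ≈ 46.6 kΩ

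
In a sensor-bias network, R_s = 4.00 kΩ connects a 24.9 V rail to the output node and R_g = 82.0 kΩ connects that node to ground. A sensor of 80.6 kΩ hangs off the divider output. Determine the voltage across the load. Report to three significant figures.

V_out ≈ 22.7 V

The load sits in parallel with R_g: R_g‖R_L = (82.0 × 80.6) / (82.0 + 80.6) = 40.65 kΩ.
V_out = 24.9 × 40.65 / (4.00 + 40.65) = 24.9 × 40.65/44.65 = 22.7 V.
(Unloaded it would have been 23.7 V.)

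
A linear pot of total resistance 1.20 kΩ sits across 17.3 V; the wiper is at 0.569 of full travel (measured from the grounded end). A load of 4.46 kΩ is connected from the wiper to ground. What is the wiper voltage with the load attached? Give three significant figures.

The wiper splits the pot into (1−α)R = 517.2 Ω above and αR = 682.8 Ω below.
Lower section ‖ load = 592.1 Ω.
V_wiper = 17.3 × 592.1/(517.2 + 592.1) = 9.23 V.

V ≈ 9.23 V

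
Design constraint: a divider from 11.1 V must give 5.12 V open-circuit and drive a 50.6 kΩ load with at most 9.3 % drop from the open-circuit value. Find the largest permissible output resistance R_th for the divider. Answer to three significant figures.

Loading drop = R_th/(R_th + R_L) ≤ 0.0930, so R_th ≤ R_L · ε/(1−ε) = 50.6 kΩ × 0.0930/0.9070 = 5.19 kΩ.

R_th ≤ 5.19 kΩ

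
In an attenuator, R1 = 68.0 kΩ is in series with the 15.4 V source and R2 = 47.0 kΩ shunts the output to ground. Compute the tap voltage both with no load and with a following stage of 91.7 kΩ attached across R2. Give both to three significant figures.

Open-circuit: V = 15.4 × 47.0/(68.0 + 47.0) = 6.29 V.
With the load, R2 becomes R2‖R_L = 31.07 kΩ, so V = 15.4 × 31.07/99.07 = 4.83 V.

Unloaded: 6.29 V; loaded: 4.83 V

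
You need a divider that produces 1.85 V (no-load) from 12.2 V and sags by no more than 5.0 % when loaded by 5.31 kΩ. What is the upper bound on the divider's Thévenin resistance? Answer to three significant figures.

R_th ≤ 279 Ω

Loading drop = R_th/(R_th + R_L) ≤ 0.0500, so R_th ≤ R_L · ε/(1−ε) = 5.31 kΩ × 0.0500/0.9500 = 279 Ω.
(Any R1, R2 with R2/(R1+R2) = 0.152 and R1‖R2 ≤ 279 Ω will meet the spec.)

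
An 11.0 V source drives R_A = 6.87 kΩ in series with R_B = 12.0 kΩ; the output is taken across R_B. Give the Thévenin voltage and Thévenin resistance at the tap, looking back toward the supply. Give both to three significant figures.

V_th = 7.00 V, R_th = 4.37 kΩ

V_th is the open-circuit tap voltage: 11.0 × 12.0/(6.87 + 12.0) = 7.00 V.
With the supply zeroed, R_A and R_B appear in parallel from the tap: R_th = R_A‖R_B = (6.87 × 12.0)/18.87 = 4.37 kΩ.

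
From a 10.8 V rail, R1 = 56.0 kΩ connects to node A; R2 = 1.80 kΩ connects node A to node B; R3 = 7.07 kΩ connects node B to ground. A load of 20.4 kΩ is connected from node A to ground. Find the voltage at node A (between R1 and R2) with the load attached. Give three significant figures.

V ≈ 1.07 V

Below node A the series string R2+R3 = 8.870 kΩ sits in parallel with the 20.4 kΩ load: 6.182 kΩ.
V_A = 10.8 × 6.182/(56.0 + 6.182) = 1.07 V.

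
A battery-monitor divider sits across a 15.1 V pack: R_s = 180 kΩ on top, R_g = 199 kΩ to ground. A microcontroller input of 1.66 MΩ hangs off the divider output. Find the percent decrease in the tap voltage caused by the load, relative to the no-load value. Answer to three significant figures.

The divider's output (Thévenin) resistance is R_s‖R_g = 94.51 kΩ.
Fractional drop under load = R_th/(R_th + R_L) = 94.51 / (94.51 + 1660) = 0.05387.
So the output falls by 5.39 %.

5.39 %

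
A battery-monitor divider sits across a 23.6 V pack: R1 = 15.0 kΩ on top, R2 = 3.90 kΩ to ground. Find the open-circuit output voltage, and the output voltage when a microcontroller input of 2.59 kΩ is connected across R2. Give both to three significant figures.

Unloaded: 4.87 V; loaded: 2.22 V

Open-circuit: V = 23.6 × 3.90/(15.0 + 3.90) = 4.87 V.
With the load, R2 becomes R2‖R_L = 1.556 kΩ, so V = 23.6 × 1.556/16.56 = 2.22 V.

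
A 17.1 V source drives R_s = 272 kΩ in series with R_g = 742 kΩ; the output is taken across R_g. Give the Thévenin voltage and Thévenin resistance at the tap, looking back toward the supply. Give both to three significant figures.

V_th is the open-circuit tap voltage: 17.1 × 742/(272 + 742) = 12.5 V.
With the supply zeroed, R_s and R_g appear in parallel from the tap: R_th = R_s‖R_g = (272 × 742)/1014 = 199 kΩ.

V_th = 12.5 V, R_th = 199 kΩ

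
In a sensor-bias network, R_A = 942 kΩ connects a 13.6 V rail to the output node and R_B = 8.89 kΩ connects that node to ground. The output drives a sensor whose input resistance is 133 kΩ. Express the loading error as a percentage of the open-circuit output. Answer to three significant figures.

The divider's output (Thévenin) resistance is R_A‖R_B = 8.807 kΩ.
Fractional drop under load = R_th/(R_th + R_L) = 8.807 / (8.807 + 133) = 0.06210.
So the output falls by 6.21 %.

6.21 %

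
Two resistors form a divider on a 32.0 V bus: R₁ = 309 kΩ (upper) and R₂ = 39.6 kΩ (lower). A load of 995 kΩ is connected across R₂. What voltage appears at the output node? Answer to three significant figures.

V_out ≈ 3.51 V

The load sits in parallel with R₂: R₂‖R_L = (39.6 × 995) / (39.6 + 995) = 38.08 kΩ.
V_out = 32.0 × 38.08 / (309 + 38.08) = 32.0 × 38.08/347.1 = 3.51 V.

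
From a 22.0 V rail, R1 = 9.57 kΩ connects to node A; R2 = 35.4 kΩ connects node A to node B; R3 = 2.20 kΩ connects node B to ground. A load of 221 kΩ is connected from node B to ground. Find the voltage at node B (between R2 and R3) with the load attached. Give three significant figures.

At node B, R3 is in parallel with the load: R3‖R_L = 2.178 kΩ.
Below node A the resistance is R2 + (R3‖R_L) = 37.58 kΩ, so V_A = 22.0 × 37.58/47.15 = 17.53 V.
Then V_B = V_A × (R3‖R_L)/(R2 + R3‖R_L) = 17.53 × 2.178/37.58 = 1.02 V.

V ≈ 1.02 V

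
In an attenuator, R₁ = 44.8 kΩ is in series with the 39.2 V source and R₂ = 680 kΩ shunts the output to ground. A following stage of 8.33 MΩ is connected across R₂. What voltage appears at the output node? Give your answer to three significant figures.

The load sits in parallel with R₂: R₂‖R_L = (680 × 8330) / (680 + 8330) = 628.7 kΩ.
V_out = 39.2 × 628.7 / (44.8 + 628.7) = 39.2 × 628.7/673.5 = 36.6 V.
(Unloaded it would have been 36.8 V.)

V_out ≈ 36.6 V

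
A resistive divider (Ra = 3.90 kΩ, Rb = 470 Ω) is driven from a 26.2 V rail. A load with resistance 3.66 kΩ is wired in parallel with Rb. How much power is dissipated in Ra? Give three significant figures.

Total resistance from the source is Ra + (Rb‖R_L) = 4317 Ω, so I = 26.2/4317 Ω = 6.070 mA.
P = I²·Ra = (6.070 mA)² × 3.90 kΩ = 144 mW.

P ≈ 144 mW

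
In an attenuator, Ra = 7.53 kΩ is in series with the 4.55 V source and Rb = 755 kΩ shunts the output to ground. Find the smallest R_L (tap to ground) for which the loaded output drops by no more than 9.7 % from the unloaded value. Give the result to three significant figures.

Output resistance R_th = Ra‖Rb = (7.53 × 755)/762.5 = 7.456 kΩ.
The fractional drop is R_th/(R_th + R_L); requiring this ≤ 0.0970 gives R_L ≥ R_th(1/0.0970 − 1) = 7.456 × 9.309 = 69.4 kΩ.

R_L(min) ≈ 69.4 kΩ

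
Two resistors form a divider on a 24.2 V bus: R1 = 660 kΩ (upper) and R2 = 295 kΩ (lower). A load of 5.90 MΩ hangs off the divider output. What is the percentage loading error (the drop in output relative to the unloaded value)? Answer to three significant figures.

The divider's output (Thévenin) resistance is R1‖R2 = 203.9 kΩ.
Fractional drop under load = R_th/(R_th + R_L) = 203.9 / (203.9 + 5900) = 0.03340.
So the output falls by 3.34 %.

3.34 %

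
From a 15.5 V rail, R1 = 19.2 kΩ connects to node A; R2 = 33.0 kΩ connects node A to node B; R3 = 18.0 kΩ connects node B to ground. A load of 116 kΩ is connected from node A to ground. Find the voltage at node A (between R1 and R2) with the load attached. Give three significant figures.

Below node A the series string R2+R3 = 51.00 kΩ sits in parallel with the 116 kΩ load: 35.43 kΩ.
V_A = 15.5 × 35.43/(19.2 + 35.43) = 10.1 V.

V ≈ 10.1 V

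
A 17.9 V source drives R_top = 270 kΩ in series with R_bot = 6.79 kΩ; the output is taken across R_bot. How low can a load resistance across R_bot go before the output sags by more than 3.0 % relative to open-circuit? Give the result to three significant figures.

Output resistance R_th = R_top‖R_bot = (270 × 6.79)/276.8 = 6.623 kΩ.
The fractional drop is R_th/(R_th + R_L); requiring this ≤ 0.0300 gives R_L ≥ R_th(1/0.0300 − 1) = 6.623 × 32.33 = 214 kΩ.

R_L(min) ≈ 214 kΩ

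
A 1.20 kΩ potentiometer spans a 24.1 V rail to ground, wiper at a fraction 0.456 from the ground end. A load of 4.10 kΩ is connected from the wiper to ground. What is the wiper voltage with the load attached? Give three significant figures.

The wiper splits the pot into (1−α)R = 652.8 Ω above and αR = 547.2 Ω below.
Lower section ‖ load = 482.8 Ω.
V_wiper = 24.1 × 482.8/(652.8 + 482.8) = 10.2 V.

V ≈ 10.2 V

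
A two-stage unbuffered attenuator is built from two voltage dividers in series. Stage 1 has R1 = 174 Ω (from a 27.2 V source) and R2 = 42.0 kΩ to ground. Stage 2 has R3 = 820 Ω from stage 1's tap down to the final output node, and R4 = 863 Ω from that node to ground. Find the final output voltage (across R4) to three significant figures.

V_out ≈ 12.6 V

Stage 2 presents R3+R4 = 1683 Ω as a load on stage 1's tap.
Stage 1's lower leg becomes R2‖(R3+R4) = 1618 Ω, so V_mid = 27.2 × 1618/1792 = 24.56 V.
Stage 2 is itself unloaded: V_out = V_mid × R4/(R3+R4) = 24.56 × 863/1683 = 12.6 V.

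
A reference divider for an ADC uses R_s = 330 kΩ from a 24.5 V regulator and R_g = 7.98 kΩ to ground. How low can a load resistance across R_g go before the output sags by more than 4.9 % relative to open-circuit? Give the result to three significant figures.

R_L(min) ≈ 151 kΩ

Output resistance R_th = R_s‖R_g = (330 × 7.98)/338.0 = 7.792 kΩ.
The fractional drop is R_th/(R_th + R_L); requiring this ≤ 0.0490 gives R_L ≥ R_th(1/0.0490 − 1) = 7.792 × 19.41 = 151 kΩ.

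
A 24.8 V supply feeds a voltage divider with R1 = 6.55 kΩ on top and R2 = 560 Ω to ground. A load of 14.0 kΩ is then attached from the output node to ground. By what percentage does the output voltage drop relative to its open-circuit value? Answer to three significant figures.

3.55 %

The divider's output (Thévenin) resistance is R1‖R2 = 515.9 Ω.
Fractional drop under load = R_th/(R_th + R_L) = 515.9 / (515.9 + 14000) = 0.03554.
So the output falls by 3.55 %.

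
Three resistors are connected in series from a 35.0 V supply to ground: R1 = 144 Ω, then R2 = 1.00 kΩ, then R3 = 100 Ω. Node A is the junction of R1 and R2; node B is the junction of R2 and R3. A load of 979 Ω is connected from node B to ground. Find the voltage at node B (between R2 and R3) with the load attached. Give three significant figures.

V ≈ 2.57 V

At node B, R3 is in parallel with the load: R3‖R_L = 90.73 Ω.
Below node A the resistance is R2 + (R3‖R_L) = 1091 Ω, so V_A = 35.0 × 1091/1235 = 30.92 V.
Then V_B = V_A × (R3‖R_L)/(R2 + R3‖R_L) = 30.92 × 90.73/1091 = 2.57 V.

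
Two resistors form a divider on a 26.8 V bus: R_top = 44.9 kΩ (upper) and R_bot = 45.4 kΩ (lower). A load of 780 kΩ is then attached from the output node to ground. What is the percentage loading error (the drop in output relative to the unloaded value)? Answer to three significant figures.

2.81 %

The divider's output (Thévenin) resistance is R_top‖R_bot = 22.57 kΩ.
Fractional drop under load = R_th/(R_th + R_L) = 22.57 / (22.57 + 780) = 0.02813.
So the output falls by 2.81 %.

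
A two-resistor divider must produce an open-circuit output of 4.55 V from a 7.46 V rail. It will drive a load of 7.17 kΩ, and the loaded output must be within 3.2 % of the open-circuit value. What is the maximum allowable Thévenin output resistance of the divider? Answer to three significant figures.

Loading drop = R_th/(R_th + R_L) ≤ 0.0320, so R_th ≤ R_L · ε/(1−ε) = 7.17 kΩ × 0.0320/0.9680 = 237 Ω.
(Any R1, R2 with R2/(R1+R2) = 0.610 and R1‖R2 ≤ 237 Ω will meet the spec.)

R_th ≤ 237 Ω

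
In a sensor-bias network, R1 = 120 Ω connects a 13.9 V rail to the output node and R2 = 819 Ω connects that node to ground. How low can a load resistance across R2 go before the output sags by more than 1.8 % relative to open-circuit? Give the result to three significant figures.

Output resistance R_th = R1‖R2 = (120 × 819)/939.0 = 104.7 Ω.
The fractional drop is R_th/(R_th + R_L); requiring this ≤ 0.0180 gives R_L ≥ R_th(1/0.0180 − 1) = 104.7 × 54.56 = 5.71 kΩ.

R_L(min) ≈ 5.71 kΩ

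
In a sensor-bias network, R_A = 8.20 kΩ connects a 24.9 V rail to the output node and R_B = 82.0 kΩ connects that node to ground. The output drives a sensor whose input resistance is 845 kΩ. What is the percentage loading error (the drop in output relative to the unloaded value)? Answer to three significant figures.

The divider's output (Thévenin) resistance is R_A‖R_B = 7.455 kΩ.
Fractional drop under load = R_th/(R_th + R_L) = 7.455 / (7.455 + 845) = 0.008745.
So the output falls by 0.874 %.

0.874 %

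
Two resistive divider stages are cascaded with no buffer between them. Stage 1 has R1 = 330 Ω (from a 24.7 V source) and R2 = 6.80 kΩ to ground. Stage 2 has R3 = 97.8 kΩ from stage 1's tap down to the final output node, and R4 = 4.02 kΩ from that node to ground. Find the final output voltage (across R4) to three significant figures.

V_out ≈ 0.927 V

Stage 2 presents R3+R4 = 101800 Ω as a load on stage 1's tap.
Stage 1's lower leg becomes R2‖(R3+R4) = 6374 Ω, so V_mid = 24.7 × 6374/6704 = 23.48 V.
Stage 2 is itself unloaded: V_out = V_mid × R4/(R3+R4) = 23.48 × 4020/101800 = 0.927 V.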